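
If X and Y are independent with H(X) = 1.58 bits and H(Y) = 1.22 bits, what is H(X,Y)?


For independent variables, H(X,Y) = H(X) + H(Y) = 1.58 + 1.22 = 2.8

2.8 bits


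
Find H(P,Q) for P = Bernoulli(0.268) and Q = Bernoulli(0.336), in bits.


H(P,Q) = -p*log2(q) - (1-p)*log2(1-q). -0.268*log2(0.336) = 0.421689; -0.732*log2(0.664) = 0.432425. H(P,Q) = 0.421689 + 0.432425 = 0.8541

0.8541 bits


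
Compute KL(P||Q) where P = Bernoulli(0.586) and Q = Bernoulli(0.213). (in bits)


KL = p*log2(p/q) + (1-p)*log2((1-p)/(1-q)) = 0.586*log2(0.586/0.213) + 0.414*log2(0.414/0.787) = 0.4719

0.4719 bits


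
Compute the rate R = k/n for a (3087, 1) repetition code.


Rate = k/n = 1/3087

1/3087


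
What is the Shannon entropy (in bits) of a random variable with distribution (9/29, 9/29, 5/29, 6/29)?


H = -sum(p_i * log2(p_i)). Terms: -(9/29)*log2(9/29) = 0.523879; -(9/29)*log2(9/29) = 0.523879; -(5/29)*log2(5/29) = 0.437251; -(6/29)*log2(6/29) = 0.470280. H = 0.523879 + 0.523879 + 0.437251 + 0.470280 = 1.9553

1.9553 bits


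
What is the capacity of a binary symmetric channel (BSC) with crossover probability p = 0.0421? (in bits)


H(p) = -p*log2(p) - (1-p)*log2(1-p) = -0.0421*log2(0.0421) - 0.9579*log2(0.9579) = 0.192399 + 0.059441 = 0.2518. C = 1 - H(p) = 1 - 0.2518 = 0.7482

0.7482 bits


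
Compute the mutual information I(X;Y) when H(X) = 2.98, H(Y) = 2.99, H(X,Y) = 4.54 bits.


I(X;Y) = H(X) + H(Y) - H(X,Y) = 2.98 + 2.99 - 4.54 = 1.43

1.43 bits


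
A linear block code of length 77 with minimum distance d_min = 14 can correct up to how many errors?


Correction capability = floor((d-1)/2) = floor((14-1)/2) = 6

6 errors


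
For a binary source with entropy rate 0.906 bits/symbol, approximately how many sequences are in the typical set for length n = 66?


log2|A_typical| = nH = 66 * 0.906 = 59.796, so |A_typical| ~ 2^59.796 = 1.001e+18

1.001e+18


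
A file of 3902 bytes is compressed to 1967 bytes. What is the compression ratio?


Ratio = original / compressed = 3902 / 1967 = 1.9837

1.9837


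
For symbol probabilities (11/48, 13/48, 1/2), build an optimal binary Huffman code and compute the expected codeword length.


Huffman construction (repeatedly merge the two least-probable nodes; each merge adds 1 bit to every symbol beneath it): 11/48 + 13/48 = 1/2; 1/2 + 1/2 = 1. Resulting codeword lengths (in the order the probabilities were given): (2, 2, 1). L_avg = sum(p_i * l_i) = 11/48*2 + 13/48*2 + 1/2*1 = 3/2 = 1.5

1.5 bits


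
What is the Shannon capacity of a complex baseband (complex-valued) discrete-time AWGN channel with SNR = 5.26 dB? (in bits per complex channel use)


SNR_linear = 10^(5.26/10) = 3.3574; C = log2(1 + SNR_linear) = log2(1 + 3.3574) = 2.1235

2.1235 bits/channel use


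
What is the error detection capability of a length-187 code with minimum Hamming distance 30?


Detection capability = d_min - 1 = 30 - 1 = 29

29 errors


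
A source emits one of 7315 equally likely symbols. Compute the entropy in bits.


H = log2(n) = log2(7315) = 12.8366

12.8366 bits


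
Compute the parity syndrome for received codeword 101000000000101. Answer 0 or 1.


Syndrome = XOR of all bits = 1 XOR 0 XOR 1 XOR 0 XOR 0 XOR 0 XOR 0 XOR 0 XOR 0 XOR 0 XOR 0 XOR 0 XOR 1 XOR 0 XOR 1 = 0

0


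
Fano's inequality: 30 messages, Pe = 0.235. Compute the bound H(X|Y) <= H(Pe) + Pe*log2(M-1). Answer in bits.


H(Pe) = -Pe*log2(Pe) - (1-Pe)*log2(1-Pe) = -0.235*log2(0.235) - 0.765*log2(0.765) = 0.490978 + 0.295648 = 0.7866. Pe*log2(M-1) = 0.235*log2(29) = 1.141626. Bound = H(Pe) + Pe*log2(M-1) = 0.490978 + 0.295648 + 1.141626 = 1.9283

1.9283 bits


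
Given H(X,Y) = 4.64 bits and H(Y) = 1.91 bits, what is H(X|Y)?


H(X|Y) = H(X,Y) - H(Y) = 4.64 - 1.91 = 2.73

2.73 bits


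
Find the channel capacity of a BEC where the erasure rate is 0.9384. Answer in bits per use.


C = 1 - epsilon = 1 - 0.9384 = 0.0616

0.0616 bits


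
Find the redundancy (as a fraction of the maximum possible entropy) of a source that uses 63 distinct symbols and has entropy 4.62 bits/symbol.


H_max = log2(K) = log2(63) = 5.9773 bits/symbol. Redundancy = 1 - H/H_max = 1 - 4.62/5.9773 = 1 - 0.7729 = 0.2271

0.2271


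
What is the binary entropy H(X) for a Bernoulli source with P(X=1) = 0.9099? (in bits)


H = -p*log2(p) - (1-p)*log2(1-p). -0.9099*log2(0.9099) = 0.123947; -0.0901*log2(0.0901) = 0.312857. H = 0.123947 + 0.312857 = 0.4368

0.4368 bits


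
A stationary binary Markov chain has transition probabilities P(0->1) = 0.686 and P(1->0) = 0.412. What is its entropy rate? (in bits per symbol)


Stationary distribution: pi_0 = p10/(p01+p10) = 0.3752, pi_1 = 0.6248. Entropy rate H' = pi_0*H(p01) + pi_1*H(p10) = 0.3752*0.8977 + 0.6248*0.9775 = 0.9476

0.9476 bits/symbol


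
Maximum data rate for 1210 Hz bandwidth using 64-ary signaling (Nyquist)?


Rate = 2 * B * log2(M) = 2 * 1210 * 6.0 = 14520.0

14520.0 bps


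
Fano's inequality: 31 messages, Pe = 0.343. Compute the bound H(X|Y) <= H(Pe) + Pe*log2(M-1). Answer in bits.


H(Pe) = -Pe*log2(Pe) - (1-Pe)*log2(1-Pe) = -0.343*log2(0.343) - 0.657*log2(0.657) = 0.529496 + 0.398165 = 0.9277. Pe*log2(M-1) = 0.343*log2(30) = 1.683063. Bound = H(Pe) + Pe*log2(M-1) = 0.529496 + 0.398165 + 1.683063 = 2.6107

2.6107 bits


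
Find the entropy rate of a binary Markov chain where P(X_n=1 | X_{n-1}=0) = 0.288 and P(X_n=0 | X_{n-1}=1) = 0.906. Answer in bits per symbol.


Stationary distribution: pi_0 = p10/(p01+p10) = 0.7588, pi_1 = 0.2412. Entropy rate H' = pi_0*H(p01) + pi_1*H(p10) = 0.7588*0.8661 + 0.2412*0.4497 = 0.7657

0.7657 bits/symbol


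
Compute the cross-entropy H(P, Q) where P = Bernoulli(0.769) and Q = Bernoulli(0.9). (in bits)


H(P,Q) = -p*log2(q) - (1-p)*log2(1-q). -0.769*log2(0.9) = 0.116890; -0.231*log2(0.1) = 0.767365. H(P,Q) = 0.116890 + 0.767365 = 0.8843

0.8843 bits


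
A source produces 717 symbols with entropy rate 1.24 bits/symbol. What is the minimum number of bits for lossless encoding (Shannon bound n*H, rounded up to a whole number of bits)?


Minimum bits >= n * H = 717 * 1.24 = 889.08, rounded up to a whole number of bits = 890

890 bits


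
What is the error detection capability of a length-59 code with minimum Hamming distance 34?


Detection capability = d_min - 1 = 34 - 1 = 33

33 errors


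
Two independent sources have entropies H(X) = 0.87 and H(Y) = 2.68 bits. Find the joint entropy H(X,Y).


For independent variables, H(X,Y) = H(X) + H(Y) = 0.87 + 2.68 = 3.55

3.55 bits


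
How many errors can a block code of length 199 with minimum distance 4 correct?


Correction capability = floor((d-1)/2) = floor((4-1)/2) = 1

1 errors


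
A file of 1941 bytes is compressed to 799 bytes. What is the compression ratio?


Ratio = original / compressed = 1941 / 799 = 2.4293

2.4293


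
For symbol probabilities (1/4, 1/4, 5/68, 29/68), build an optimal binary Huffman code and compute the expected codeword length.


Huffman construction (repeatedly merge the two least-probable nodes; each merge adds 1 bit to every symbol beneath it): 5/68 + 1/4 = 11/34; 1/4 + 11/34 = 39/68; 29/68 + 39/68 = 1. Resulting codeword lengths (in the order the probabilities were given): (3, 2, 3, 1). L_avg = sum(p_i * l_i) = 1/4*3 + 1/4*2 + 5/68*3 + 29/68*1 = 129/68 = 1.8971

1.8971 bits


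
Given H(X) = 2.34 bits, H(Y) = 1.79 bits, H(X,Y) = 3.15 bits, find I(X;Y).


I(X;Y) = H(X) + H(Y) - H(X,Y) = 2.34 + 1.79 - 3.15 = 0.98

0.98 bits


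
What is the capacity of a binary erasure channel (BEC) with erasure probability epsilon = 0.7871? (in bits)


C = 1 - epsilon = 1 - 0.7871 = 0.2129

0.2129 bits


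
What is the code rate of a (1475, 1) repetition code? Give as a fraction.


Rate = k/n = 1/1475

1/1475


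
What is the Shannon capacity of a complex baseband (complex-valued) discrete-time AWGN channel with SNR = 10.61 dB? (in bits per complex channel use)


SNR_linear = 10^(10.61/10) = 11.508; C = log2(1 + SNR_linear) = log2(1 + 11.508) = 3.6448

3.6448 bits/channel use


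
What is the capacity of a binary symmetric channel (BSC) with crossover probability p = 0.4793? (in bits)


H(p) = -p*log2(p) - (1-p)*log2(1-p) = -0.4793*log2(0.4793) - 0.5207*log2(0.5207) = 0.508537 + 0.490226 = 0.9988. C = 1 - H(p) = 1 - 0.9988 = 0.0012

0.0012 bits


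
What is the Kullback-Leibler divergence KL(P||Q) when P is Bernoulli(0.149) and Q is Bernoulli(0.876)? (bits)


KL = p*log2(p/q) + (1-p)*log2((1-p)/(1-q)) = 0.149*log2(0.149/0.876) + 0.851*log2(0.851/0.124) = 1.984

1.984 bits


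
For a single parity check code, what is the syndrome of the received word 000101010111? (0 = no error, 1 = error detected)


Syndrome = XOR of all bits = 0 XOR 0 XOR 0 XOR 1 XOR 0 XOR 1 XOR 0 XOR 1 XOR 0 XOR 1 XOR 1 XOR 1 = 0

0


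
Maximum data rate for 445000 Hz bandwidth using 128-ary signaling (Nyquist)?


Rate = 2 * B * log2(M) = 2 * 445000 * 7.0 = 6230000.0

6230000.0 bps


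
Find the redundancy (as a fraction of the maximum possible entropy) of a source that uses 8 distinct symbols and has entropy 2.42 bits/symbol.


H_max = log2(K) = log2(8) = 3.0 bits/symbol. Redundancy = 1 - H/H_max = 1 - 2.42/3.0 = 1 - 0.8067 = 0.1933

0.1933


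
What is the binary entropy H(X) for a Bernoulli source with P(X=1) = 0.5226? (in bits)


H = -p*log2(p) - (1-p)*log2(1-p). -0.5226*log2(0.5226) = 0.489269; -0.4774*log2(0.4774) = 0.509257. H = 0.489269 + 0.509257 = 0.9985

0.9985 bits


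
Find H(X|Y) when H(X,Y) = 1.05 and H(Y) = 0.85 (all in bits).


H(X|Y) = H(X,Y) - H(Y) = 1.05 - 0.85 = 0.2

0.2 bits


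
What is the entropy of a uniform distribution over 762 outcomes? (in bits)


H = log2(n) = log2(762) = 9.5736

9.5736 bits


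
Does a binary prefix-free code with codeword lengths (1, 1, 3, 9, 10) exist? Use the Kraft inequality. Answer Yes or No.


Kraft sum = sum(2^(-l_i)) = 1.1279, need <= 1. Result: violated (a binary prefix-free code with these lengths cannot exist)

No


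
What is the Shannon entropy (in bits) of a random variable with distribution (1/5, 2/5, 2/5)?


H = -sum(p_i * log2(p_i)). Terms: -(1/5)*log2(1/5) = 0.464386; -(2/5)*log2(2/5) = 0.528771; -(2/5)*log2(2/5) = 0.528771. H = 0.464386 + 0.528771 + 0.528771 = 1.5219

1.5219 bits


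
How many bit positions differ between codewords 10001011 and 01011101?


Count differing positions: ^ ^ . ^ . ^ ^ . = 5 differences

5


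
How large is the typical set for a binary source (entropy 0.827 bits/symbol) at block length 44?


log2|A_typical| = nH = 44 * 0.827 = 36.388, so |A_typical| ~ 2^36.388 = 8.992e+10

8.992e+10


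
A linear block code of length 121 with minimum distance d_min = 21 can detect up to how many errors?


Detection capability = d_min - 1 = 21 - 1 = 20

20 errors


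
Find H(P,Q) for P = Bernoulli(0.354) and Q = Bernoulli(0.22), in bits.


H(P,Q) = -p*log2(q) - (1-p)*log2(1-q). -0.354*log2(0.22) = 0.773286; -0.646*log2(0.78) = 0.231561. H(P,Q) = 0.773286 + 0.231561 = 1.0048

1.0048 bits


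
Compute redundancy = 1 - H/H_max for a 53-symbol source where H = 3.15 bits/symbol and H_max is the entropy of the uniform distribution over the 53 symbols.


H_max = log2(K) = log2(53) = 5.7279 bits/symbol. Redundancy = 1 - H/H_max = 1 - 3.15/5.7279 = 1 - 0.5499 = 0.4501

0.4501


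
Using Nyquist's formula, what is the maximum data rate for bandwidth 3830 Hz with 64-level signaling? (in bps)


Rate = 2 * B * log2(M) = 2 * 3830 * 6.0 = 45960.0

45960.0 bps


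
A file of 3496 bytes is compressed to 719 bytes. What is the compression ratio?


Ratio = original / compressed = 3496 / 719 = 4.8623

4.8623


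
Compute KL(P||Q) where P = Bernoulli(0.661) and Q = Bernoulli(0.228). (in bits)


KL = p*log2(p/q) + (1-p)*log2((1-p)/(1-q)) = 0.661*log2(0.661/0.228) + 0.339*log2(0.339/0.772) = 0.6125

0.6125 bits


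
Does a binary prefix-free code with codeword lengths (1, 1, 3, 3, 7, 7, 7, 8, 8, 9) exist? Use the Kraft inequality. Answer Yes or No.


Kraft sum = sum(2^(-l_i)) = 1.2832, need <= 1. Result: violated (a binary prefix-free code with these lengths cannot exist)

No


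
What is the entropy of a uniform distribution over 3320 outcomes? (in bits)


H = log2(n) = log2(3320) = 11.697

11.697 bits


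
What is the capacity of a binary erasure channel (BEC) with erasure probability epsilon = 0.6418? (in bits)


C = 1 - epsilon = 1 - 0.6418 = 0.3582

0.3582 bits


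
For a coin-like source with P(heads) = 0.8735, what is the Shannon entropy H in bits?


H = -p*log2(p) - (1-p)*log2(1-p). -0.8735*log2(0.8735) = 0.170438; -0.1265*log2(0.1265) = 0.377323. H = 0.170438 + 0.377323 = 0.5478

0.5478 bits


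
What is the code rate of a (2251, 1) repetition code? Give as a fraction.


Rate = k/n = 1/2251

1/2251


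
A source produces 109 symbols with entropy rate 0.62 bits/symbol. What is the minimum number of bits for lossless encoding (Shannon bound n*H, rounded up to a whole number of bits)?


Minimum bits >= n * H = 109 * 0.62 = 67.58, rounded up to a whole number of bits = 68

68 bits


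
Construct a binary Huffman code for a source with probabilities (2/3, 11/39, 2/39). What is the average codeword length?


Huffman construction (repeatedly merge the two least-probable nodes; each merge adds 1 bit to every symbol beneath it): 2/39 + 11/39 = 1/3; 1/3 + 2/3 = 1. Resulting codeword lengths (in the order the probabilities were given): (1, 2, 2). L_avg = sum(p_i * l_i) = 2/3*1 + 11/39*2 + 2/39*2 = 4/3 = 1.3333

1.3333 bits


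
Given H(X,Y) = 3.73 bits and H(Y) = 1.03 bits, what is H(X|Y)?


H(X|Y) = H(X,Y) - H(Y) = 3.73 - 1.03 = 2.7

2.7 bits


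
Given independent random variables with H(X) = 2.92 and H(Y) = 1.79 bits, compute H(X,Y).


For independent variables, H(X,Y) = H(X) + H(Y) = 2.92 + 1.79 = 4.71

4.71 bits


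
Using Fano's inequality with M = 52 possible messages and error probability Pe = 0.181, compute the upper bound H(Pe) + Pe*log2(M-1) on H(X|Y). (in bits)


H(Pe) = -Pe*log2(Pe) - (1-Pe)*log2(1-Pe) = -0.181*log2(0.181) - 0.819*log2(0.819) = 0.446335 + 0.235925 = 0.6823. Pe*log2(M-1) = 0.181*log2(51) = 1.026709. Bound = H(Pe) + Pe*log2(M-1) = 0.446335 + 0.235925 + 1.026709 = 1.709

1.709 bits


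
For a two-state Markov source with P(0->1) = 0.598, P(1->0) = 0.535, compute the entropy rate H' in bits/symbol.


Stationary distribution: pi_0 = p10/(p01+p10) = 0.4722, pi_1 = 0.5278. Entropy rate H' = pi_0*H(p01) + pi_1*H(p10) = 0.4722*0.9721 + 0.5278*0.9965 = 0.985

0.985 bits/symbol


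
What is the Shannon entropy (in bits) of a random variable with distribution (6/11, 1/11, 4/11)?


H = -sum(p_i * log2(p_i)). Terms: -(6/11)*log2(6/11) = 0.476983; -(1/11)*log2(1/11) = 0.314494; -(4/11)*log2(4/11) = 0.530702. H = 0.476983 + 0.314494 + 0.530702 = 1.3222

1.3222 bits


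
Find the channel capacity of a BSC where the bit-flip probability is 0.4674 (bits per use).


H(p) = -p*log2(p) - (1-p)*log2(1-p) = -0.4674*log2(0.4674) - 0.5326*log2(0.5326) = 0.512864 + 0.484067 = 0.9969. C = 1 - H(p) = 1 - 0.9969 = 0.0031

0.0031 bits


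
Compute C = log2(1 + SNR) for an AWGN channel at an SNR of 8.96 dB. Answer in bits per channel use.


SNR_linear = 10^(8.96/10) = 7.8705; C = log2(1 + SNR_linear) = log2(1 + 7.8705) = 3.149

3.149 bits/channel use


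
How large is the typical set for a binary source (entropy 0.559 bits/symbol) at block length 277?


log2|A_typical| = nH = 277 * 0.559 = 154.843, so |A_typical| ~ 2^154.843 = 4.096e+46

4.096e+46


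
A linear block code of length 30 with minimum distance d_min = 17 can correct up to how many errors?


Correction capability = floor((d-1)/2) = floor((17-1)/2) = 8

8 errors


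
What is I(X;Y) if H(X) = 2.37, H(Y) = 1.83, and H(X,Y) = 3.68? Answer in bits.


I(X;Y) = H(X) + H(Y) - H(X,Y) = 2.37 + 1.83 - 3.68 = 0.52

0.52 bits


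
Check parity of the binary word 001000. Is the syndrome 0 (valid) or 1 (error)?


Syndrome = XOR of all bits = 0 XOR 0 XOR 1 XOR 0 XOR 0 XOR 0 = 1

1


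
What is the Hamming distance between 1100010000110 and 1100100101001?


Count differing positions: . . . . ^ ^ . ^ . ^ ^ ^ ^ = 7 differences

7


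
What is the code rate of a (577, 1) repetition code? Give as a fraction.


Rate = k/n = 1/577

1/577


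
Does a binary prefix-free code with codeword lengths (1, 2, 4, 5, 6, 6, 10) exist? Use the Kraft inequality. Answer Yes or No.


Kraft sum = sum(2^(-l_i)) = 0.876, need <= 1. Result: satisfied (a binary prefix-free code with these lengths exists)

Yes


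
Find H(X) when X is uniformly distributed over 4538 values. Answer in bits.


H = log2(n) = log2(4538) = 12.1478

12.1478 bits


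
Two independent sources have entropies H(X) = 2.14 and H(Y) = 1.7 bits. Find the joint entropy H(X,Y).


For independent variables, H(X,Y) = H(X) + H(Y) = 2.14 + 1.7 = 3.84

3.84 bits


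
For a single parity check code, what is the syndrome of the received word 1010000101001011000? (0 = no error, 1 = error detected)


Syndrome = XOR of all bits = 1 XOR 0 XOR 1 XOR 0 XOR 0 XOR 0 XOR 0 XOR 1 XOR 0 XOR 1 XOR 0 XOR 0 XOR 1 XOR 0 XOR 1 XOR 1 XOR 0 XOR 0 XOR 0 = 1

1


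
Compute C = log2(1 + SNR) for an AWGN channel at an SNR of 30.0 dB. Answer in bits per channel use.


SNR_linear = 10^(30.0/10) = 1000.0; C = log2(1 + SNR_linear) = log2(1 + 1000.0) = 9.9672

9.9672 bits/channel use


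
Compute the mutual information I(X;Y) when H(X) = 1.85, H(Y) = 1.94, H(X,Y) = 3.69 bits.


I(X;Y) = H(X) + H(Y) - H(X,Y) = 1.85 + 1.94 - 3.69 = 0.1

0.1 bits


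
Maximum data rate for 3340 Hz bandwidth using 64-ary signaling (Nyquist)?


Rate = 2 * B * log2(M) = 2 * 3340 * 6.0 = 40080.0

40080.0 bps


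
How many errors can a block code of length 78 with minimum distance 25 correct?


Correction capability = floor((d-1)/2) = floor((25-1)/2) = 12

12 errors


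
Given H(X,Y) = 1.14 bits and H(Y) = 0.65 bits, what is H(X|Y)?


H(X|Y) = H(X,Y) - H(Y) = 1.14 - 0.65 = 0.49

0.49 bits


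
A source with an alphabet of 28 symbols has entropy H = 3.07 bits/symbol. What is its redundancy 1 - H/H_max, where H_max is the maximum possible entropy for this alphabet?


H_max = log2(K) = log2(28) = 4.8074 bits/symbol. Redundancy = 1 - H/H_max = 1 - 3.07/4.8074 = 1 - 0.6386 = 0.3614

0.3614


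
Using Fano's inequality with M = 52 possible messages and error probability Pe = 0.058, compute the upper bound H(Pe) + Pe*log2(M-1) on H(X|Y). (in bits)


H(Pe) = -Pe*log2(Pe) - (1-Pe)*log2(1-Pe) = -0.058*log2(0.058) - 0.942*log2(0.942) = 0.238253 + 0.081201 = 0.3195. Pe*log2(M-1) = 0.058*log2(51) = 0.329001. Bound = H(Pe) + Pe*log2(M-1) = 0.238253 + 0.081201 + 0.329001 = 0.6485

0.6485 bits


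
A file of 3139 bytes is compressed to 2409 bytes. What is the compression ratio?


Ratio = original / compressed = 3139 / 2409 = 1.303

1.303


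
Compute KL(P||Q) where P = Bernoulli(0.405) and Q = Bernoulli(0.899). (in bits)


KL = p*log2(p/q) + (1-p)*log2((1-p)/(1-q)) = 0.405*log2(0.405/0.899) + 0.595*log2(0.595/0.101) = 1.0564

1.0564 bits


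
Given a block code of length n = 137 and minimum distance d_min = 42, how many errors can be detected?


Detection capability = d_min - 1 = 42 - 1 = 41

41 errors


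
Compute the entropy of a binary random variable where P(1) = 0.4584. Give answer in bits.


H = -p*log2(p) - (1-p)*log2(1-p). -0.4584*log2(0.4584) = 0.515847; -0.5416*log2(0.5416) = 0.479154. H = 0.515847 + 0.479154 = 0.995

0.995 bits


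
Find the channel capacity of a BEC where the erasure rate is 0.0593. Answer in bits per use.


C = 1 - epsilon = 1 - 0.0593 = 0.9407

0.9407 bits


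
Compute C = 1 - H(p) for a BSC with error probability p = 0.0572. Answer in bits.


H(p) = -p*log2(p) - (1-p)*log2(1-p) = -0.0572*log2(0.0572) - 0.9428*log2(0.9428) = 0.236113 + 0.080116 = 0.3162. C = 1 - H(p) = 1 - 0.3162 = 0.6838

0.6838 bits


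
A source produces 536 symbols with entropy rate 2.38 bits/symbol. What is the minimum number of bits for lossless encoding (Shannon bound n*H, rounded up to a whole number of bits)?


Minimum bits >= n * H = 536 * 2.38 = 1275.68, rounded up to a whole number of bits = 1276

1276 bits


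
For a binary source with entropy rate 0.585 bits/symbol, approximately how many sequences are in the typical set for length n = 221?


log2|A_typical| = nH = 221 * 0.585 = 129.285, so |A_typical| ~ 2^129.285 = 8.292e+38

8.292e+38


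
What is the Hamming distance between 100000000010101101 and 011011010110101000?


Count differing positions: ^ ^ ^ . ^ ^ . ^ . ^ . . . . . ^ . ^ = 9 differences

9


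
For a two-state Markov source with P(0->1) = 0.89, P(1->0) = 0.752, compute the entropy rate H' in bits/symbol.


Stationary distribution: pi_0 = p10/(p01+p10) = 0.458, pi_1 = 0.542. Entropy rate H' = pi_0*H(p01) + pi_1*H(p10) = 0.458*0.4999 + 0.542*0.8081 = 0.667

0.667 bits/symbol


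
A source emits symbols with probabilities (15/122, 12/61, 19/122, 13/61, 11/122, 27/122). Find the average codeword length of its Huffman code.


Huffman construction (repeatedly merge the two least-probable nodes; each merge adds 1 bit to every symbol beneath it): 11/122 + 15/122 = 13/61; 19/122 + 12/61 = 43/122; 13/61 + 13/61 = 26/61; 27/122 + 43/122 = 35/61; 26/61 + 35/61 = 1. Resulting codeword lengths (in the order the probabilities were given): (3, 3, 3, 2, 3, 2). L_avg = sum(p_i * l_i) = 15/122*3 + 12/61*3 + 19/122*3 + 13/61*2 + 11/122*3 + 27/122*2 = 313/122 = 2.5656

2.5656 bits


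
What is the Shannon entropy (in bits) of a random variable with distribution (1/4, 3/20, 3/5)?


H = -sum(p_i * log2(p_i)). Terms: -(1/4)*log2(1/4) = 0.500000; -(3/20)*log2(3/20) = 0.410545; -(3/5)*log2(3/5) = 0.442179. H = 0.500000 + 0.410545 + 0.442179 = 1.3527

1.3527 bits


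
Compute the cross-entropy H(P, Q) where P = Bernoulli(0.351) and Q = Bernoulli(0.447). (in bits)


H(P,Q) = -p*log2(q) - (1-p)*log2(1-q). -0.351*log2(0.447) = 0.407740; -0.649*log2(0.553) = 0.554667. H(P,Q) = 0.407740 + 0.554667 = 0.9624

0.9624 bits


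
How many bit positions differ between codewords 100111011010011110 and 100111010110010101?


Count differing positions: . . . . . . . . ^ ^ . . . . ^ . ^ ^ = 5 differences

5


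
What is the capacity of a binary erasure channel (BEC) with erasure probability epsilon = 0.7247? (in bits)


C = 1 - epsilon = 1 - 0.7247 = 0.2753

0.2753 bits


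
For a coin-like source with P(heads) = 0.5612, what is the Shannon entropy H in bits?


H = -p*log2(p) - (1-p)*log2(1-p). -0.5612*log2(0.5612) = 0.467711; -0.4388*log2(0.4388) = 0.521454. H = 0.467711 + 0.521454 = 0.9892

0.9892 bits


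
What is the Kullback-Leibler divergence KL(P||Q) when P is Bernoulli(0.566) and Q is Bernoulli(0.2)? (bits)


KL = p*log2(p/q) + (1-p)*log2((1-p)/(1-q)) = 0.566*log2(0.566/0.2) + 0.434*log2(0.434/0.8) = 0.4665

0.4665 bits


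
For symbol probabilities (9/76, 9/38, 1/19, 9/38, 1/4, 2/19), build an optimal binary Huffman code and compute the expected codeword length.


Huffman construction (repeatedly merge the two least-probable nodes; each merge adds 1 bit to every symbol beneath it): 1/19 + 2/19 = 3/19; 9/76 + 3/19 = 21/76; 9/38 + 9/38 = 9/19; 1/4 + 21/76 = 10/19; 9/19 + 10/19 = 1. Resulting codeword lengths (in the order the probabilities were given): (3, 2, 4, 2, 2, 4). L_avg = sum(p_i * l_i) = 9/76*3 + 9/38*2 + 1/19*4 + 9/38*2 + 1/4*2 + 2/19*4 = 185/76 = 2.4342

2.4342 bits


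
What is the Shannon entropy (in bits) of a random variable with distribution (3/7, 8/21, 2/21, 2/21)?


H = -sum(p_i * log2(p_i)). Terms: -(3/7)*log2(3/7) = 0.523882; -(8/21)*log2(8/21) = 0.530407; -(2/21)*log2(2/21) = 0.323078; -(2/21)*log2(2/21) = 0.323078. H = 0.523882 + 0.530407 + 0.323078 + 0.323078 = 1.7004

1.7004 bits


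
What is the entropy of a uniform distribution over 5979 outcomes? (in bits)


H = log2(n) = log2(5979) = 12.5457

12.5457 bits


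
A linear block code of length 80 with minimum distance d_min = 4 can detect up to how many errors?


Detection capability = d_min - 1 = 4 - 1 = 3

3 errors


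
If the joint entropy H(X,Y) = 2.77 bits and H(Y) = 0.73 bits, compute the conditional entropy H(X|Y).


H(X|Y) = H(X,Y) - H(Y) = 2.77 - 0.73 = 2.04

2.04 bits


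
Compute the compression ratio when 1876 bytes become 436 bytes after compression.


Ratio = original / compressed = 1876 / 436 = 4.3028

4.3028


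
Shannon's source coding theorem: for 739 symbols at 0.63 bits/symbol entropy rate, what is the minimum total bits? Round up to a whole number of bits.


Minimum bits >= n * H = 739 * 0.63 = 465.57, rounded up to a whole number of bits = 466

466 bits


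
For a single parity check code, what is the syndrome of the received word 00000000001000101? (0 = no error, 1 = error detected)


Syndrome = XOR of all bits = 0 XOR 0 XOR 0 XOR 0 XOR 0 XOR 0 XOR 0 XOR 0 XOR 0 XOR 0 XOR 1 XOR 0 XOR 0 XOR 0 XOR 1 XOR 0 XOR 1 = 1

1


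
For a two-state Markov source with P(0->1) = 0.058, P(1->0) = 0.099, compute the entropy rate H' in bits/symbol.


Stationary distribution: pi_0 = p10/(p01+p10) = 0.6306, pi_1 = 0.3694. Entropy rate H' = pi_0*H(p01) + pi_1*H(p10) = 0.6306*0.3195 + 0.3694*0.4658 = 0.3735

0.3735 bits/symbol


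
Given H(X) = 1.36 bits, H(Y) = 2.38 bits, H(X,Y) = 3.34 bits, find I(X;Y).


I(X;Y) = H(X) + H(Y) - H(X,Y) = 1.36 + 2.38 - 3.34 = 0.4

0.4 bits


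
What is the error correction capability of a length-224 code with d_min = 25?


Correction capability = floor((d-1)/2) = floor((25-1)/2) = 12

12 errors


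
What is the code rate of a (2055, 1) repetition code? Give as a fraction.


Rate = k/n = 1/2055

1/2055


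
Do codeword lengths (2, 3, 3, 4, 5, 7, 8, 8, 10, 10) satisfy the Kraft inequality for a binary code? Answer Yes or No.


Kraft sum = sum(2^(-l_i)) = 0.6113, need <= 1. Result: satisfied (a binary prefix-free code with these lengths exists)

Yes


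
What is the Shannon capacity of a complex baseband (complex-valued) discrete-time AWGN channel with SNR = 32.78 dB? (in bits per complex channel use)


SNR_linear = 10^(32.78/10) = 1896.7059; C = log2(1 + SNR_linear) = log2(1 + 1896.7059) = 10.89

10.89 bits/channel use


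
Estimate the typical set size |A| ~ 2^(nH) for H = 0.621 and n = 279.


log2|A_typical| = nH = 279 * 0.621 = 173.259, so |A_typical| ~ 2^173.259 = 1.433e+52

1.433e+52


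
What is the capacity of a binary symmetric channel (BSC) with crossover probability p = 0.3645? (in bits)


H(p) = -p*log2(p) - (1-p)*log2(1-p) = -0.3645*log2(0.3645) - 0.6355*log2(0.6355) = 0.530715 + 0.415640 = 0.9464. C = 1 - H(p) = 1 - 0.9464 = 0.0536

0.0536 bits


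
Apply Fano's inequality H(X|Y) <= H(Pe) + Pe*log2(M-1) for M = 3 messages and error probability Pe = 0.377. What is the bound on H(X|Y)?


H(Pe) = -Pe*log2(Pe) - (1-Pe)*log2(1-Pe) = -0.377*log2(0.377) - 0.623*log2(0.623) = 0.530576 + 0.425320 = 0.9559. Pe*log2(M-1) = 0.377*log2(2) = 0.377000. Bound = H(Pe) + Pe*log2(M-1) = 0.530576 + 0.425320 + 0.377000 = 1.3329

1.3329 bits


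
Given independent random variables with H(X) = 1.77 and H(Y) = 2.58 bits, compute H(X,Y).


For independent variables, H(X,Y) = H(X) + H(Y) = 1.77 + 2.58 = 4.35

4.35 bits


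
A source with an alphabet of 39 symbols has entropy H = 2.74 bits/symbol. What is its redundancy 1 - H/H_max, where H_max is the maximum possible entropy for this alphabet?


H_max = log2(K) = log2(39) = 5.2854 bits/symbol. Redundancy = 1 - H/H_max = 1 - 2.74/5.2854 = 1 - 0.5184 = 0.4816

0.4816


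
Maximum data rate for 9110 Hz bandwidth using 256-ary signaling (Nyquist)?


Rate = 2 * B * log2(M) = 2 * 9110 * 8.0 = 145760.0

145760.0 bps


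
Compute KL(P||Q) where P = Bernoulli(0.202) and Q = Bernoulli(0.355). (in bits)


KL = p*log2(p/q) + (1-p)*log2((1-p)/(1-q)) = 0.202*log2(0.202/0.355) + 0.798*log2(0.798/0.645) = 0.0807

0.0807 bits


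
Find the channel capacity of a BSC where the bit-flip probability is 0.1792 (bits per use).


H(p) = -p*log2(p) - (1-p)*log2(1-p) = -0.1792*log2(0.1792) - 0.8208*log2(0.8208) = 0.444480 + 0.233844 = 0.6783. C = 1 - H(p) = 1 - 0.6783 = 0.3217

0.3217 bits


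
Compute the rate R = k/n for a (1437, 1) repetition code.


Rate = k/n = 1/1437

1/1437


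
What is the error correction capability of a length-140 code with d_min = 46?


Correction capability = floor((d-1)/2) = floor((46-1)/2) = 22

22 errors


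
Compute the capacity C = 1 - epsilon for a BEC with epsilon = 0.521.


C = 1 - epsilon = 1 - 0.521 = 0.479

0.479 bits


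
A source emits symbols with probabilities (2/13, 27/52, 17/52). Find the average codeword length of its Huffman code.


Huffman construction (repeatedly merge the two least-probable nodes; each merge adds 1 bit to every symbol beneath it): 2/13 + 17/52 = 25/52; 25/52 + 27/52 = 1. Resulting codeword lengths (in the order the probabilities were given): (2, 1, 2). L_avg = sum(p_i * l_i) = 2/13*2 + 27/52*1 + 17/52*2 = 77/52 = 1.4808

1.4808 bits


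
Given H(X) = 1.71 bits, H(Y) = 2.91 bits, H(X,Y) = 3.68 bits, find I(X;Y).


I(X;Y) = H(X) + H(Y) - H(X,Y) = 1.71 + 2.91 - 3.68 = 0.94

0.94 bits


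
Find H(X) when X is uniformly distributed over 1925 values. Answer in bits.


H = log2(n) = log2(1925) = 10.9106

10.9106 bits


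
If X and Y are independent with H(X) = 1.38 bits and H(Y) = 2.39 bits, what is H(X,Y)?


For independent variables, H(X,Y) = H(X) + H(Y) = 1.38 + 2.39 = 3.77

3.77 bits


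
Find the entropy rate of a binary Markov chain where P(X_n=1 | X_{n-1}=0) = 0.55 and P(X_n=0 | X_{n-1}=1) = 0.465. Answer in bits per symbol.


Stationary distribution: pi_0 = p10/(p01+p10) = 0.4581, pi_1 = 0.5419. Entropy rate H' = pi_0*H(p01) + pi_1*H(p10) = 0.4581*0.9928 + 0.5419*0.9965 = 0.9948

0.9948 bits/symbol


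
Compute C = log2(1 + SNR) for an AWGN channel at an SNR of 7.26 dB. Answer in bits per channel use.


SNR_linear = 10^(7.26/10) = 5.3211; C = log2(1 + SNR_linear) = log2(1 + 5.3211) = 2.6602

2.6602 bits/channel use


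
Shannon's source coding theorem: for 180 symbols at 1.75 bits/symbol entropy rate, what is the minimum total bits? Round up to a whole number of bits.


Minimum bits >= n * H = 180 * 1.75 = 315.0, rounded up to a whole number of bits = 315

315 bits


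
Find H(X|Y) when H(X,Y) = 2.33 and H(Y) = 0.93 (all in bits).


H(X|Y) = H(X,Y) - H(Y) = 2.33 - 0.93 = 1.4

1.4 bits


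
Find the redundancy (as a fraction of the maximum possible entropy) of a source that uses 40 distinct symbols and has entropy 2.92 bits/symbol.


H_max = log2(K) = log2(40) = 5.3219 bits/symbol. Redundancy = 1 - H/H_max = 1 - 2.92/5.3219 = 1 - 0.5487 = 0.4513

0.4513


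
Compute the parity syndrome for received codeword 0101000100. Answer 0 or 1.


Syndrome = XOR of all bits = 0 XOR 1 XOR 0 XOR 1 XOR 0 XOR 0 XOR 0 XOR 1 XOR 0 XOR 0 = 1

1


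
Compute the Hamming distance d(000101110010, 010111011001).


Count differing positions: . ^ . . ^ . ^ . ^ . ^ ^ = 6 differences

6


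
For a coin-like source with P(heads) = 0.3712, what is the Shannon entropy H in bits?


H = -p*log2(p) - (1-p)*log2(1-p). -0.3712*log2(0.3712) = 0.530716; -0.6288*log2(0.6288) = 0.420873. H = 0.530716 + 0.420873 = 0.9516

0.9516 bits


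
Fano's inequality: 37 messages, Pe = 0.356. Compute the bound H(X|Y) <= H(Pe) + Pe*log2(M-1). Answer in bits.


H(Pe) = -Pe*log2(Pe) - (1-Pe)*log2(1-Pe) = -0.356*log2(0.356) - 0.644*log2(0.644) = 0.530458 + 0.408855 = 0.9393. Pe*log2(M-1) = 0.356*log2(36) = 1.840493. Bound = H(Pe) + Pe*log2(M-1) = 0.530458 + 0.408855 + 1.840493 = 2.7798

2.7798 bits


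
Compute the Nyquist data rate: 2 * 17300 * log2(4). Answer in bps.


Rate = 2 * B * log2(M) = 2 * 17300 * 2.0 = 69200.0

69200.0 bps


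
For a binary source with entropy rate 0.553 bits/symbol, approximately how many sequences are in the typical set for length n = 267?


log2|A_typical| = nH = 267 * 0.553 = 147.651, so |A_typical| ~ 2^147.651 = 2.801e+44

2.801e+44


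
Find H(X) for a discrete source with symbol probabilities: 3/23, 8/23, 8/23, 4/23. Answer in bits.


H = -sum(p_i * log2(p_i)). Terms: -(3/23)*log2(3/23) = 0.383296; -(8/23)*log2(8/23) = 0.529935; -(8/23)*log2(8/23) = 0.529935; -(4/23)*log2(4/23) = 0.438880. H = 0.383296 + 0.529935 + 0.529935 + 0.438880 = 1.882

1.882 bits


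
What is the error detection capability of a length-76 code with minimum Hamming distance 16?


Detection capability = d_min - 1 = 16 - 1 = 15

15 errors


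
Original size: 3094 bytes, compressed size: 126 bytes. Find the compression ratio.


Ratio = original / compressed = 3094 / 126 = 24.5556

24.5556


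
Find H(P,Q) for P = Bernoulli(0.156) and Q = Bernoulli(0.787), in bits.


H(P,Q) = -p*log2(q) - (1-p)*log2(1-q). -0.156*log2(0.787) = 0.053908; -0.844*log2(0.213) = 1.883027. H(P,Q) = 0.053908 + 1.883027 = 1.9369

1.9369 bits


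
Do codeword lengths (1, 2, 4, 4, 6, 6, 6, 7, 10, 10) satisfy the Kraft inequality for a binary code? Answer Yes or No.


Kraft sum = sum(2^(-l_i)) = 0.9316, need <= 1. Result: satisfied (a binary prefix-free code with these lengths exists)

Yes


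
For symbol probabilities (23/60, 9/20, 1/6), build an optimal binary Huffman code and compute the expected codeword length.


Huffman construction (repeatedly merge the two least-probable nodes; each merge adds 1 bit to every symbol beneath it): 1/6 + 23/60 = 11/20; 9/20 + 11/20 = 1. Resulting codeword lengths (in the order the probabilities were given): (2, 1, 2). L_avg = sum(p_i * l_i) = 23/60*2 + 9/20*1 + 1/6*2 = 31/20 = 1.55

1.55 bits


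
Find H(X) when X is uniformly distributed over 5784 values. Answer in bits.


H = log2(n) = log2(5784) = 12.4979

12.4979 bits


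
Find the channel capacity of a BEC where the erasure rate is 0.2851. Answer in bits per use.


C = 1 - epsilon = 1 - 0.2851 = 0.7149

0.7149 bits


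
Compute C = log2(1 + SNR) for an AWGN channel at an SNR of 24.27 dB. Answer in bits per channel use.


SNR_linear = 10^(24.27/10) = 267.3006; C = log2(1 + SNR_linear) = log2(1 + 267.3006) = 8.0677

8.0677 bits/channel use


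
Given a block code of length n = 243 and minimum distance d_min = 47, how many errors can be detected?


Detection capability = d_min - 1 = 47 - 1 = 46

46 errors


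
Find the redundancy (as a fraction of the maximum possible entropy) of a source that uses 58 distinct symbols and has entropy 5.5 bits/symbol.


H_max = log2(K) = log2(58) = 5.858 bits/symbol. Redundancy = 1 - H/H_max = 1 - 5.5/5.858 = 1 - 0.9389 = 0.0611

0.0611


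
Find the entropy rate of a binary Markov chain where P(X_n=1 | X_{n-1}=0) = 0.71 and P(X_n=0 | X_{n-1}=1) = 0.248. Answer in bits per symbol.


Stationary distribution: pi_0 = p10/(p01+p10) = 0.2589, pi_1 = 0.7411. Entropy rate H' = pi_0*H(p01) + pi_1*H(p10) = 0.2589*0.8687 + 0.7411*0.8081 = 0.8238

0.8238 bits/symbol


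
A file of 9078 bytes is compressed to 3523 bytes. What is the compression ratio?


Ratio = original / compressed = 9078 / 3523 = 2.5768

2.5768


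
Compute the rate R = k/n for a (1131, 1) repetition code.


Rate = k/n = 1/1131

1/1131


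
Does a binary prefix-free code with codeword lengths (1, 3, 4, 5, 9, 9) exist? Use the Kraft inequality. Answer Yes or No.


Kraft sum = sum(2^(-l_i)) = 0.7227, need <= 1. Result: satisfied (a binary prefix-free code with these lengths exists)

Yes


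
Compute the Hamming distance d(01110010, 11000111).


Count differing positions: ^ . ^ ^ . ^ . ^ = 5 differences

5


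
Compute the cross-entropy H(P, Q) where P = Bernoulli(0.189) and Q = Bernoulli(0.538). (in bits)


H(P,Q) = -p*log2(q) - (1-p)*log2(1-q). -0.189*log2(0.538) = 0.169027; -0.811*log2(0.462) = 0.903483. H(P,Q) = 0.169027 + 0.903483 = 1.0725

1.0725 bits


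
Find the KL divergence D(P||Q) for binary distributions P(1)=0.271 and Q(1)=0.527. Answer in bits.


KL = p*log2(p/q) + (1-p)*log2((1-p)/(1-q)) = 0.271*log2(0.271/0.527) + 0.729*log2(0.729/0.473) = 0.1949

0.1949 bits


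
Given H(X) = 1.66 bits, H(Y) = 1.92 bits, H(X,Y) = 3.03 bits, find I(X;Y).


I(X;Y) = H(X) + H(Y) - H(X,Y) = 1.66 + 1.92 - 3.03 = 0.55

0.55 bits


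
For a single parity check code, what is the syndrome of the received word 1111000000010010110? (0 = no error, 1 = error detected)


Syndrome = XOR of all bits = 1 XOR 1 XOR 1 XOR 1 XOR 0 XOR 0 XOR 0 XOR 0 XOR 0 XOR 0 XOR 0 XOR 1 XOR 0 XOR 0 XOR 1 XOR 0 XOR 1 XOR 1 XOR 0 = 0

0


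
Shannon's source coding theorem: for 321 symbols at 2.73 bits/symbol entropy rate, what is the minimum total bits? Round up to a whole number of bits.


Minimum bits >= n * H = 321 * 2.73 = 876.33, rounded up to a whole number of bits = 877

877 bits


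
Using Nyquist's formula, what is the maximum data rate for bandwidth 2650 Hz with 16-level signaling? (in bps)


Rate = 2 * B * log2(M) = 2 * 2650 * 4.0 = 21200.0

21200.0 bps


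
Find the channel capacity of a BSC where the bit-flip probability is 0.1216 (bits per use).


H(p) = -p*log2(p) - (1-p)*log2(1-p) = -0.1216*log2(0.1216) - 0.8784*log2(0.8784) = 0.369638 + 0.164305 = 0.5339. C = 1 - H(p) = 1 - 0.5339 = 0.4661

0.4661 bits


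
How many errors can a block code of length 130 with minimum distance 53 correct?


Correction capability = floor((d-1)/2) = floor((53-1)/2) = 26

26 errors


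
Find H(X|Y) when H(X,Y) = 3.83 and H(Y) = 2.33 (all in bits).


H(X|Y) = H(X,Y) - H(Y) = 3.83 - 2.33 = 1.5

1.5 bits


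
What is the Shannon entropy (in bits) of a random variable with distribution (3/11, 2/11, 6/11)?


H = -sum(p_i * log2(p_i)). Terms: -(3/11)*log2(3/11) = 0.511219; -(2/11)*log2(2/11) = 0.447169; -(6/11)*log2(6/11) = 0.476983. H = 0.511219 + 0.447169 + 0.476983 = 1.4354

1.4354 bits


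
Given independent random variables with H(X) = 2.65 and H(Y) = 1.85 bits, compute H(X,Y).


For independent variables, H(X,Y) = H(X) + H(Y) = 2.65 + 1.85 = 4.5

4.5 bits


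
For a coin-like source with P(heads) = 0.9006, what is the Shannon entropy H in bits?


H = -p*log2(p) - (1-p)*log2(1-p). -0.9006*log2(0.9006) = 0.136028; -0.0994*log2(0.0994) = 0.331063. H = 0.136028 + 0.331063 = 0.4671

0.4671 bits


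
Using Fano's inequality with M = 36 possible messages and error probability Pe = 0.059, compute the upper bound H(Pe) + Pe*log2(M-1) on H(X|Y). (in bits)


H(Pe) = -Pe*log2(Pe) - (1-Pe)*log2(1-Pe) = -0.059*log2(0.059) - 0.941*log2(0.941) = 0.240905 + 0.082557 = 0.3235. Pe*log2(M-1) = 0.059*log2(35) = 0.302628. Bound = H(Pe) + Pe*log2(M-1) = 0.240905 + 0.082557 + 0.302628 = 0.6261

0.6261 bits


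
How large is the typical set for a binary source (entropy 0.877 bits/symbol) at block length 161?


log2|A_typical| = nH = 161 * 0.877 = 141.197, so |A_typical| ~ 2^141.197 = 3.195e+42

3.195e+42


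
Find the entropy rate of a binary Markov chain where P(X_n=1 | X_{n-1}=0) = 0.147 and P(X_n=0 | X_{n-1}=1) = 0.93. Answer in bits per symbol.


Stationary distribution: pi_0 = p10/(p01+p10) = 0.8635, pi_1 = 0.1365. Entropy rate H' = pi_0*H(p01) + pi_1*H(p10) = 0.8635*0.6023 + 0.1365*0.3659 = 0.57

0.57 bits/symbol


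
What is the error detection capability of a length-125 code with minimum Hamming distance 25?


Detection capability = d_min - 1 = 25 - 1 = 24

24 errors


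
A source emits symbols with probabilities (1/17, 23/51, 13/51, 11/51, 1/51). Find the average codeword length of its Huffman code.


Huffman construction (repeatedly merge the two least-probable nodes; each merge adds 1 bit to every symbol beneath it): 1/51 + 1/17 = 4/51; 4/51 + 11/51 = 5/17; 13/51 + 5/17 = 28/51; 23/51 + 28/51 = 1. Resulting codeword lengths (in the order the probabilities were given): (4, 1, 2, 3, 4). L_avg = sum(p_i * l_i) = 1/17*4 + 23/51*1 + 13/51*2 + 11/51*3 + 1/51*4 = 98/51 = 1.9216

1.9216 bits
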